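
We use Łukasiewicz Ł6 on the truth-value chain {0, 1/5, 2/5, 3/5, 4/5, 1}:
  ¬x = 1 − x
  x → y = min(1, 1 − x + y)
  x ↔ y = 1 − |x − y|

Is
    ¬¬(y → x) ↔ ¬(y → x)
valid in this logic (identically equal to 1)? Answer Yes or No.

Counterexample: take x = 0, y = 0.
y → x = 0 → 0 = 1
¬(y → x) = ¬1 = 0
¬¬(y → x) = ¬0 = 1
y → x = 0 → 0 = 1
¬(y → x) = ¬1 = 0
¬¬(y → x) ↔ ¬(y → x) = 1 ↔ 0 = 0
This gives 0 ≠ 1.

No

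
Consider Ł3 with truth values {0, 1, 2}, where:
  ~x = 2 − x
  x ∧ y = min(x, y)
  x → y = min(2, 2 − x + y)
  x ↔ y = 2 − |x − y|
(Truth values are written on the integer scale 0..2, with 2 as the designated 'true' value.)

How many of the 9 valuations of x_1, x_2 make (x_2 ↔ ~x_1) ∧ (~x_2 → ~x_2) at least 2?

3

x_1 = 0, x_2 = 0 ↦ 0  <
x_1 = 0, x_2 = 1 ↦ 1  <
x_1 = 0, x_2 = 2 ↦ 2  ≥
x_1 = 1, x_2 = 0 ↦ 1  <
x_1 = 1, x_2 = 1 ↦ 2  ≥
x_1 = 1, x_2 = 2 ↦ 1  <
x_1 = 2, x_2 = 0 ↦ 2  ≥
x_1 = 2, x_2 = 1 ↦ 1  <
x_1 = 2, x_2 = 2 ↦ 0  <
So 3 of the 9 assignments meet the threshold.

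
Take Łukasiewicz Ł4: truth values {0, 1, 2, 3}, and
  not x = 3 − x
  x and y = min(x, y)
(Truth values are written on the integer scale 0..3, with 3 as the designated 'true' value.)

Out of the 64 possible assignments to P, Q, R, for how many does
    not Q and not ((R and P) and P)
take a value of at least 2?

value 3: 7 assignments (counts)
value 2: 17 assignments (counts)
value 1: 21 assignments
value 0: 19 assignments
So 24 of the 64 assignments meet the threshold.

24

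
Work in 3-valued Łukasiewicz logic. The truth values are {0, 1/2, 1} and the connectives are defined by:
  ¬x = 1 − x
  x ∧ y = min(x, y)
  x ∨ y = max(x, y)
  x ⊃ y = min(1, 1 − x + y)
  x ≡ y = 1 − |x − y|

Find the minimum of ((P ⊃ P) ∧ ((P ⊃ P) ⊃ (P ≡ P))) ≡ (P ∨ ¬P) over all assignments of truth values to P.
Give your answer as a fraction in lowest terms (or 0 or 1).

Take P = 1/2:
P ⊃ P = 1/2 ⊃ 1/2 = 1
P ⊃ P = 1/2 ⊃ 1/2 = 1
P ≡ P = 1/2 ≡ 1/2 = 1
(P ⊃ P) ⊃ (P ≡ P) = 1 ⊃ 1 = 1
(P ⊃ P) ∧ ((P ⊃ P) ⊃ (P ≡ P)) = 1 ∧ 1 = 1
¬P = ¬1/2 = 1/2
P ∨ ¬P = 1/2 ∨ 1/2 = 1/2
((P ⊃ P) ∧ ((P ⊃ P) ⊃ (P ≡ P))) ≡ (P ∨ ¬P) = 1 ≡ 1/2 = 1/2
No assignment yields a value below 1/2, so this is the minimum.

1/2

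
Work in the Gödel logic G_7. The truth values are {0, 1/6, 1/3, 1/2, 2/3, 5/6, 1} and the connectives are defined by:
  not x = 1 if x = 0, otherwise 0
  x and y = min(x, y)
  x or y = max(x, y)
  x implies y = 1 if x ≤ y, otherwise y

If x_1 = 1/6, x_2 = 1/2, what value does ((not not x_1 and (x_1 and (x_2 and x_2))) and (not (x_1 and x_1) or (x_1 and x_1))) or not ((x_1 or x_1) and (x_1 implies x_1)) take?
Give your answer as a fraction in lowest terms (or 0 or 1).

1/6

not x_1 = not 1/6 = 0
not not x_1 = not 0 = 1
x_2 and x_2 = 1/2 and 1/2 = 1/2
x_1 and (x_2 and x_2) = 1/6 and 1/2 = 1/6
not not x_1 and (x_1 and (x_2 and x_2)) = 1 and 1/6 = 1/6
x_1 and x_1 = 1/6 and 1/6 = 1/6
not (x_1 and x_1) = not 1/6 = 0
x_1 and x_1 = 1/6 and 1/6 = 1/6
not (x_1 and x_1) or (x_1 and x_1) = 0 or 1/6 = 1/6
(not not x_1 and (x_1 and (x_2 and x_2))) and (not (x_1 and x_1) or (x_1 and x_1)) = 1/6 and 1/6 = 1/6
x_1 or x_1 = 1/6 or 1/6 = 1/6
x_1 implies x_1 = 1/6 implies 1/6 = 1
(x_1 or x_1) and (x_1 implies x_1) = 1/6 and 1 = 1/6
not ((x_1 or x_1) and (x_1 implies x_1)) = not 1/6 = 0
((not not x_1 and (x_1 and (x_2 and x_2))) and (not (x_1 and x_1) or (x_1 and x_1))) or not ((x_1 or x_1) and (x_1 implies x_1)) = 1/6 or 0 = 1/6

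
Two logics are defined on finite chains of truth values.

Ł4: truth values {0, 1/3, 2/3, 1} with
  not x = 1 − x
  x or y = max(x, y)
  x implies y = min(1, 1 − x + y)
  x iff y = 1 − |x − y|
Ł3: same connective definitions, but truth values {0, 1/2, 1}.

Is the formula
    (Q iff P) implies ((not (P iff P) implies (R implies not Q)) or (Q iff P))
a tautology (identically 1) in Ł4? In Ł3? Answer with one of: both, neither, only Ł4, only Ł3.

both

In Ł4: every assignment gives 1 — tautology.
In Ł3: every assignment gives 1 — tautology.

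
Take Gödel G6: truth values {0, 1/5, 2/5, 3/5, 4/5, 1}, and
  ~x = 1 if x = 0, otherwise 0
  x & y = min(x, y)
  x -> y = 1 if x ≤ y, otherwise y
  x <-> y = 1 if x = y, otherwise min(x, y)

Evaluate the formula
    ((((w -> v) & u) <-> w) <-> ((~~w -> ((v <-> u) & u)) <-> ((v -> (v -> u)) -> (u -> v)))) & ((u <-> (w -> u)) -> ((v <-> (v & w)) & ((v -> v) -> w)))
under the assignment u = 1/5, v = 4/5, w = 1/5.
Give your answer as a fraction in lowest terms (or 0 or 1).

1/5

w -> v = 1/5 -> 4/5 = 1
(w -> v) & u = 1 & 1/5 = 1/5
((w -> v) & u) <-> w = 1/5 <-> 1/5 = 1
~w = ~1/5 = 0
~~w = ~0 = 1
v <-> u = 4/5 <-> 1/5 = 1/5
(v <-> u) & u = 1/5 & 1/5 = 1/5
~~w -> ((v <-> u) & u) = 1 -> 1/5 = 1/5
v -> u = 4/5 -> 1/5 = 1/5
v -> (v -> u) = 4/5 -> 1/5 = 1/5
u -> v = 1/5 -> 4/5 = 1
(v -> (v -> u)) -> (u -> v) = 1/5 -> 1 = 1
(~~w -> ((v <-> u) & u)) <-> ((v -> (v -> u)) -> (u -> v)) = 1/5 <-> 1 = 1/5
(((w -> v) & u) <-> w) <-> ((~~w -> ((v <-> u) & u)) <-> ((v -> (v -> u)) -> (u -> v))) = 1 <-> 1/5 = 1/5
w -> u = 1/5 -> 1/5 = 1
u <-> (w -> u) = 1/5 <-> 1 = 1/5
v & w = 4/5 & 1/5 = 1/5
v <-> (v & w) = 4/5 <-> 1/5 = 1/5
v -> v = 4/5 -> 4/5 = 1
(v -> v) -> w = 1 -> 1/5 = 1/5
(v <-> (v & w)) & ((v -> v) -> w) = 1/5 & 1/5 = 1/5
(u <-> (w -> u)) -> ((v <-> (v & w)) & ((v -> v) -> w)) = 1/5 -> 1/5 = 1
((((w -> v) & u) <-> w) <-> ((~~w -> ((v <-> u) & u)) <-> ((v -> (v -> u)) -> (u -> v)))) & ((u <-> (w -> u)) -> ((v <-> (v & w)) & ((v -> v) -> w))) = 1/5 & 1 = 1/5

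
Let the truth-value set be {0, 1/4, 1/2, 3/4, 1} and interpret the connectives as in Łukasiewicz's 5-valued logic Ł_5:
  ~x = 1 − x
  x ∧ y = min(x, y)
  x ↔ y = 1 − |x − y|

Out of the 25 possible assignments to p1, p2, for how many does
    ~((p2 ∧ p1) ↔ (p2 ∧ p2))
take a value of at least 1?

1

value 1: 1 assignment (counts)
value 3/4: 2 assignments
value 1/2: 3 assignments
value 1/4: 4 assignments
value 0: 15 assignments
So 1 of the 25 assignments meets the threshold.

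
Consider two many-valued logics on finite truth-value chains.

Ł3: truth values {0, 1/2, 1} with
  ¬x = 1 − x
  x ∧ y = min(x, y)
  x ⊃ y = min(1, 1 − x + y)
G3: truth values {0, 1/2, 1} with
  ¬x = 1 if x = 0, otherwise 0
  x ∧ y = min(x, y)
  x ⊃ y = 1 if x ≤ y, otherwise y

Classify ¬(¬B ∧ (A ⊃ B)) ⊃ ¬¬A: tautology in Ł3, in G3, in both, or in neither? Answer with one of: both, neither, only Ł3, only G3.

In Ł3: at A = 0, B = 1/2 the value is 1/2 — not a tautology.
In G3: at A = 0, B = 1/2 the value is 0 — not a tautology.

neither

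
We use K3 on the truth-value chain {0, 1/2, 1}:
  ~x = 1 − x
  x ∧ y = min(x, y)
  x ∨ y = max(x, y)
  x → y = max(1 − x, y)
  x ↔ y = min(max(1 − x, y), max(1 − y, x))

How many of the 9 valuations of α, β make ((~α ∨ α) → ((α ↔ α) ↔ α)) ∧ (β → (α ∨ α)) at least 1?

α = 0, β = 0 ↦ 0  <
α = 0, β = 1/2 ↦ 0  <
α = 0, β = 1 ↦ 0  <
α = 1/2, β = 0 ↦ 1/2  <
α = 1/2, β = 1/2 ↦ 1/2  <
α = 1/2, β = 1 ↦ 1/2  <
α = 1, β = 0 ↦ 1  ≥
α = 1, β = 1/2 ↦ 1  ≥
α = 1, β = 1 ↦ 1  ≥
So 3 of the 9 assignments meet the threshold.

3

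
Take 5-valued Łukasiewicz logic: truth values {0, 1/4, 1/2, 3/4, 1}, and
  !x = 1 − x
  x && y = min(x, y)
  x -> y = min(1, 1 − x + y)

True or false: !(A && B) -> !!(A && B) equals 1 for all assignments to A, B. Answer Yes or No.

Counterexample: take A = 0, B = 0.
A && B = 0 && 0 = 0
!(A && B) = !0 = 1
!(A && B) = !0 = 1
!!(A && B) = !1 = 0
!(A && B) -> !!(A && B) = 1 -> 0 = 0
This gives 0 ≠ 1.

No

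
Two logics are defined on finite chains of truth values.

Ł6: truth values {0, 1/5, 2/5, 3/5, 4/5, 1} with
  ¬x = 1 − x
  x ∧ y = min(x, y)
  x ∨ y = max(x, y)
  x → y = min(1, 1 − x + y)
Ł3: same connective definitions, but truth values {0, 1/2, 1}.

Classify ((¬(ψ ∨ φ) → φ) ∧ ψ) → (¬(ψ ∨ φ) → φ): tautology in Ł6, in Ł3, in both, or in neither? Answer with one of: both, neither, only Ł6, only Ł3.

In Ł6: every assignment gives 1 — tautology.
In Ł3: every assignment gives 1 — tautology.

both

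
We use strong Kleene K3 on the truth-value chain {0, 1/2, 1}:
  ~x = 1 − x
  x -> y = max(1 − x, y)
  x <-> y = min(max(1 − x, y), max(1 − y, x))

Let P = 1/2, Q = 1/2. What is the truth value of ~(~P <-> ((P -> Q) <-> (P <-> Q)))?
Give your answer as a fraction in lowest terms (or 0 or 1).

~P = ~1/2 = 1/2
P -> Q = 1/2 -> 1/2 = 1/2
P <-> Q = 1/2 <-> 1/2 = 1/2
(P -> Q) <-> (P <-> Q) = 1/2 <-> 1/2 = 1/2
~P <-> ((P -> Q) <-> (P <-> Q)) = 1/2 <-> 1/2 = 1/2
~(~P <-> ((P -> Q) <-> (P <-> Q))) = ~1/2 = 1/2

1/2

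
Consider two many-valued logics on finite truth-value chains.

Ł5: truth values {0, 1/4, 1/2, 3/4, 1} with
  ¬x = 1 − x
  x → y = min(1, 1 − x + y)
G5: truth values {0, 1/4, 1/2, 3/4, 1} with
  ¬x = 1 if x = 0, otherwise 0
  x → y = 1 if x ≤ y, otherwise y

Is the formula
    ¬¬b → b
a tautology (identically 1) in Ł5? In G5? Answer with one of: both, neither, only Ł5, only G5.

In Ł5: every assignment gives 1 — tautology.
In G5: at b = 1/4 the value is 1/4 — not a tautology.

only Ł5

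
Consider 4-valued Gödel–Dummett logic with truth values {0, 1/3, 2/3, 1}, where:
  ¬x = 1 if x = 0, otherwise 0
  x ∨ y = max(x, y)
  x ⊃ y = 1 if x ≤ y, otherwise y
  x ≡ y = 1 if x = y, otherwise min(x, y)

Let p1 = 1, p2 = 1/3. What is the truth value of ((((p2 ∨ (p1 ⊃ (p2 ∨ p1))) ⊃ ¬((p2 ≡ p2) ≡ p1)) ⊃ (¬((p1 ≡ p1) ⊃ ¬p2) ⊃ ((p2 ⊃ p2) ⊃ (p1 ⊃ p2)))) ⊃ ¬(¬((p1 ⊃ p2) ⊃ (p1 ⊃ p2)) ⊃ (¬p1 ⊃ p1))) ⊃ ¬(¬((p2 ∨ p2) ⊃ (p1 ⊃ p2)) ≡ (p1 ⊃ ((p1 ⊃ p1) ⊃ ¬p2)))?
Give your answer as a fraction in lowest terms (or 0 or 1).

1

p2 ∨ p1 = 1/3 ∨ 1 = 1
p1 ⊃ (p2 ∨ p1) = 1 ⊃ 1 = 1
p2 ∨ (p1 ⊃ (p2 ∨ p1)) = 1/3 ∨ 1 = 1
p2 ≡ p2 = 1/3 ≡ 1/3 = 1
(p2 ≡ p2) ≡ p1 = 1 ≡ 1 = 1
¬((p2 ≡ p2) ≡ p1) = ¬1 = 0
(p2 ∨ (p1 ⊃ (p2 ∨ p1))) ⊃ ¬((p2 ≡ p2) ≡ p1) = 1 ⊃ 0 = 0
p1 ≡ p1 = 1 ≡ 1 = 1
¬p2 = ¬1/3 = 0
(p1 ≡ p1) ⊃ ¬p2 = 1 ⊃ 0 = 0
¬((p1 ≡ p1) ⊃ ¬p2) = ¬0 = 1
p2 ⊃ p2 = 1/3 ⊃ 1/3 = 1
p1 ⊃ p2 = 1 ⊃ 1/3 = 1/3
(p2 ⊃ p2) ⊃ (p1 ⊃ p2) = 1 ⊃ 1/3 = 1/3
¬((p1 ≡ p1) ⊃ ¬p2) ⊃ ((p2 ⊃ p2) ⊃ (p1 ⊃ p2)) = 1 ⊃ 1/3 = 1/3
((p2 ∨ (p1 ⊃ (p2 ∨ p1))) ⊃ ¬((p2 ≡ p2) ≡ p1)) ⊃ (¬((p1 ≡ p1) ⊃ ¬p2) ⊃ ((p2 ⊃ p2) ⊃ (p1 ⊃ p2))) = 0 ⊃ 1/3 = 1
p1 ⊃ p2 = 1 ⊃ 1/3 = 1/3
p1 ⊃ p2 = 1 ⊃ 1/3 = 1/3
(p1 ⊃ p2) ⊃ (p1 ⊃ p2) = 1/3 ⊃ 1/3 = 1
¬((p1 ⊃ p2) ⊃ (p1 ⊃ p2)) = ¬1 = 0
¬p1 = ¬1 = 0
¬p1 ⊃ p1 = 0 ⊃ 1 = 1
¬((p1 ⊃ p2) ⊃ (p1 ⊃ p2)) ⊃ (¬p1 ⊃ p1) = 0 ⊃ 1 = 1
¬(¬((p1 ⊃ p2) ⊃ (p1 ⊃ p2)) ⊃ (¬p1 ⊃ p1)) = ¬1 = 0
(((p2 ∨ (p1 ⊃ (p2 ∨ p1))) ⊃ ¬((p2 ≡ p2) ≡ p1)) ⊃ (¬((p1 ≡ p1) ⊃ ¬p2) ⊃ ((p2 ⊃ p2) ⊃ (p1 ⊃ p2)))) ⊃ ¬(¬((p1 ⊃ p2) ⊃ (p1 ⊃ p2)) ⊃ (¬p1 ⊃ p1)) = 1 ⊃ 0 = 0
p2 ∨ p2 = 1/3 ∨ 1/3 = 1/3
p1 ⊃ p2 = 1 ⊃ 1/3 = 1/3
(p2 ∨ p2) ⊃ (p1 ⊃ p2) = 1/3 ⊃ 1/3 = 1
¬((p2 ∨ p2) ⊃ (p1 ⊃ p2)) = ¬1 = 0
p1 ⊃ p1 = 1 ⊃ 1 = 1
¬p2 = ¬1/3 = 0
(p1 ⊃ p1) ⊃ ¬p2 = 1 ⊃ 0 = 0
p1 ⊃ ((p1 ⊃ p1) ⊃ ¬p2) = 1 ⊃ 0 = 0
¬((p2 ∨ p2) ⊃ (p1 ⊃ p2)) ≡ (p1 ⊃ ((p1 ⊃ p1) ⊃ ¬p2)) = 0 ≡ 0 = 1
¬(¬((p2 ∨ p2) ⊃ (p1 ⊃ p2)) ≡ (p1 ⊃ ((p1 ⊃ p1) ⊃ ¬p2))) = ¬1 = 0
((((p2 ∨ (p1 ⊃ (p2 ∨ p1))) ⊃ ¬((p2 ≡ p2) ≡ p1)) ⊃ (¬((p1 ≡ p1) ⊃ ¬p2) ⊃ ((p2 ⊃ p2) ⊃ (p1 ⊃ p2)))) ⊃ ¬(¬((p1 ⊃ p2) ⊃ (p1 ⊃ p2)) ⊃ (¬p1 ⊃ p1))) ⊃ ¬(¬((p2 ∨ p2) ⊃ (p1 ⊃ p2)) ≡ (p1 ⊃ ((p1 ⊃ p1) ⊃ ¬p2))) = 0 ⊃ 0 = 1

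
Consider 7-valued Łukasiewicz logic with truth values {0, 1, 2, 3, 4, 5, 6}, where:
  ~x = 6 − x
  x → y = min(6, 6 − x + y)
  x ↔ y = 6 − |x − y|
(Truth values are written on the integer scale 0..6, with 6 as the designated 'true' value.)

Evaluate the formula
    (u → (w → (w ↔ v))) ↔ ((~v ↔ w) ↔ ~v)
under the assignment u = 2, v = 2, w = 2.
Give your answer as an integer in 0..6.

6

w ↔ v = 2 ↔ 2 = 6
w → (w ↔ v) = 2 → 6 = 6
u → (w → (w ↔ v)) = 2 → 6 = 6
~v = ~2 = 4
~v ↔ w = 4 ↔ 2 = 4
~v = ~2 = 4
(~v ↔ w) ↔ ~v = 4 ↔ 4 = 6
(u → (w → (w ↔ v))) ↔ ((~v ↔ w) ↔ ~v) = 6 ↔ 6 = 6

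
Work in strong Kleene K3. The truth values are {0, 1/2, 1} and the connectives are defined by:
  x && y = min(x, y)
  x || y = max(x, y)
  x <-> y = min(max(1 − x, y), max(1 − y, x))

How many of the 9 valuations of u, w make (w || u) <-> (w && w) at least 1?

4

u = 0, w = 0 ↦ 1  ≥
u = 0, w = 1/2 ↦ 1/2  <
u = 0, w = 1 ↦ 1  ≥
u = 1/2, w = 0 ↦ 1/2  <
u = 1/2, w = 1/2 ↦ 1/2  <
u = 1/2, w = 1 ↦ 1  ≥
u = 1, w = 0 ↦ 0  <
u = 1, w = 1/2 ↦ 1/2  <
u = 1, w = 1 ↦ 1  ≥
So 4 of the 9 assignments meet the threshold.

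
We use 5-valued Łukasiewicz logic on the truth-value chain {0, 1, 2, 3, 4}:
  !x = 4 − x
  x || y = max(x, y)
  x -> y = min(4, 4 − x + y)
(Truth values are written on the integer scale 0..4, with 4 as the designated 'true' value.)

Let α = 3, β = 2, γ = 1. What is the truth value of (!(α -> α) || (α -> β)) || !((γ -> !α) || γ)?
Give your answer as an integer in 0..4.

3

α -> α = 3 -> 3 = 4
!(α -> α) = !4 = 0
α -> β = 3 -> 2 = 3
!(α -> α) || (α -> β) = 0 || 3 = 3
!α = !3 = 1
γ -> !α = 1 -> 1 = 4
(γ -> !α) || γ = 4 || 1 = 4
!((γ -> !α) || γ) = !4 = 0
(!(α -> α) || (α -> β)) || !((γ -> !α) || γ) = 3 || 0 = 3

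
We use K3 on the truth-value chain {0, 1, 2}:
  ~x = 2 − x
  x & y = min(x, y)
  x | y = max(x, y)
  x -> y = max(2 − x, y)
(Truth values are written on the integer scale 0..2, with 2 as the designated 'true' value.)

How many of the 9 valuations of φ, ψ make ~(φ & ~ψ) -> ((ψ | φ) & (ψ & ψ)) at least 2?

φ = 0, ψ = 0 ↦ 0  <
φ = 0, ψ = 1 ↦ 1  <
φ = 0, ψ = 2 ↦ 2  ≥
φ = 1, ψ = 0 ↦ 1  <
φ = 1, ψ = 1 ↦ 1  <
φ = 1, ψ = 2 ↦ 2  ≥
φ = 2, ψ = 0 ↦ 2  ≥
φ = 2, ψ = 1 ↦ 1  <
φ = 2, ψ = 2 ↦ 2  ≥
So 4 of the 9 assignments meet the threshold.

4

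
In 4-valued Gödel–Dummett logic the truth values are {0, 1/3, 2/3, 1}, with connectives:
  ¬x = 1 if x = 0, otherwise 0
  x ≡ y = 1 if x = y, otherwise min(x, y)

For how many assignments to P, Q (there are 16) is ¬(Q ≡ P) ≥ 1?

P = 0, Q = 0 ↦ 0  <
P = 0, Q = 1/3 ↦ 1  ≥
P = 0, Q = 2/3 ↦ 1  ≥
P = 0, Q = 1 ↦ 1  ≥
P = 1/3, Q = 0 ↦ 1  ≥
P = 1/3, Q = 1/3 ↦ 0  <
P = 1/3, Q = 2/3 ↦ 0  <
P = 1/3, Q = 1 ↦ 0  <
P = 2/3, Q = 0 ↦ 1  ≥
P = 2/3, Q = 1/3 ↦ 0  <
P = 2/3, Q = 2/3 ↦ 0  <
P = 2/3, Q = 1 ↦ 0  <
P = 1, Q = 0 ↦ 1  ≥
P = 1, Q = 1/3 ↦ 0  <
P = 1, Q = 2/3 ↦ 0  <
P = 1, Q = 1 ↦ 0  <
So 6 of the 16 assignments meet the threshold.

6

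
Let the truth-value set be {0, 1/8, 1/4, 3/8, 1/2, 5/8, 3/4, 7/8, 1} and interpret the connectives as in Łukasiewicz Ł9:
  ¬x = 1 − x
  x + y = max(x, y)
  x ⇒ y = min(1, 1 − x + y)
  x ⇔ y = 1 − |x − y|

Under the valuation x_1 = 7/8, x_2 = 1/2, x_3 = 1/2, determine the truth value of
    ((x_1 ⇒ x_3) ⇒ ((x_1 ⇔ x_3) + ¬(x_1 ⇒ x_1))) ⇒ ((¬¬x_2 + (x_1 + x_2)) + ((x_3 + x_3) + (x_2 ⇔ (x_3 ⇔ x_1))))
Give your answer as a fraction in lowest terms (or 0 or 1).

x_1 ⇒ x_3 = 7/8 ⇒ 1/2 = 5/8
x_1 ⇔ x_3 = 7/8 ⇔ 1/2 = 5/8
x_1 ⇒ x_1 = 7/8 ⇒ 7/8 = 1
¬(x_1 ⇒ x_1) = ¬1 = 0
(x_1 ⇔ x_3) + ¬(x_1 ⇒ x_1) = 5/8 + 0 = 5/8
(x_1 ⇒ x_3) ⇒ ((x_1 ⇔ x_3) + ¬(x_1 ⇒ x_1)) = 5/8 ⇒ 5/8 = 1
¬x_2 = ¬1/2 = 1/2
¬¬x_2 = ¬1/2 = 1/2
x_1 + x_2 = 7/8 + 1/2 = 7/8
¬¬x_2 + (x_1 + x_2) = 1/2 + 7/8 = 7/8
x_3 + x_3 = 1/2 + 1/2 = 1/2
x_3 ⇔ x_1 = 1/2 ⇔ 7/8 = 5/8
x_2 ⇔ (x_3 ⇔ x_1) = 1/2 ⇔ 5/8 = 7/8
(x_3 + x_3) + (x_2 ⇔ (x_3 ⇔ x_1)) = 1/2 + 7/8 = 7/8
(¬¬x_2 + (x_1 + x_2)) + ((x_3 + x_3) + (x_2 ⇔ (x_3 ⇔ x_1))) = 7/8 + 7/8 = 7/8
((x_1 ⇒ x_3) ⇒ ((x_1 ⇔ x_3) + ¬(x_1 ⇒ x_1))) ⇒ ((¬¬x_2 + (x_1 + x_2)) + ((x_3 + x_3) + (x_2 ⇔ (x_3 ⇔ x_1)))) = 1 ⇒ 7/8 = 7/8

7/8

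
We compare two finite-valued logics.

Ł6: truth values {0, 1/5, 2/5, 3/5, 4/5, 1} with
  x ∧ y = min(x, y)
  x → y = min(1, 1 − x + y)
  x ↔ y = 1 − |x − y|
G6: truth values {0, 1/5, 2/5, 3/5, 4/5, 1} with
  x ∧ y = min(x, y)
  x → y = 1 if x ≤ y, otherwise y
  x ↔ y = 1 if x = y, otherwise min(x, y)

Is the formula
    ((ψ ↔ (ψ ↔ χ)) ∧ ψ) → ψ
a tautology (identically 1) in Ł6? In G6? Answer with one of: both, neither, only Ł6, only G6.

In Ł6: every assignment gives 1 — tautology.
In G6: every assignment gives 1 — tautology.

both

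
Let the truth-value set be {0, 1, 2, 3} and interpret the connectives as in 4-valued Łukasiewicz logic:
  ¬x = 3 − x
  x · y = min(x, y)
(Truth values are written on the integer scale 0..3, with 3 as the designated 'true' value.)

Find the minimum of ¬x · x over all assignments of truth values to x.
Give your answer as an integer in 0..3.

Take x = 0:
¬x = ¬0 = 3
¬x · x = 3 · 0 = 0
No assignment yields a value below 0, so this is the minimum.

0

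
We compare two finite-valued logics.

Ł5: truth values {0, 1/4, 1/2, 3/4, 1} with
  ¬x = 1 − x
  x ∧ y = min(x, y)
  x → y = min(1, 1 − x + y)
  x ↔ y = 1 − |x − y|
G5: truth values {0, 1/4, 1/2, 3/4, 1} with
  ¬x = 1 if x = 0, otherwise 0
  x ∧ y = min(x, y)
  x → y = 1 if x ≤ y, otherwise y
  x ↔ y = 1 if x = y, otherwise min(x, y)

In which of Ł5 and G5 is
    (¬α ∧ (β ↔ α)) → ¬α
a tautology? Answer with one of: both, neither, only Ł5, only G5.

both

In Ł5: every assignment gives 1 — tautology.
In G5: every assignment gives 1 — tautology.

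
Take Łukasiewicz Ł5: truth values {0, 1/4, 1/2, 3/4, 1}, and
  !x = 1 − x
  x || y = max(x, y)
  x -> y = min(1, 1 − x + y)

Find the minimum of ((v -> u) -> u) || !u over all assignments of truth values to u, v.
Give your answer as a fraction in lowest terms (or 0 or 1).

1/2

Take u = 1/2, v = 0:
v -> u = 0 -> 1/2 = 1
(v -> u) -> u = 1 -> 1/2 = 1/2
!u = !1/2 = 1/2
((v -> u) -> u) || !u = 1/2 || 1/2 = 1/2
No assignment yields a value below 1/2, so this is the minimum.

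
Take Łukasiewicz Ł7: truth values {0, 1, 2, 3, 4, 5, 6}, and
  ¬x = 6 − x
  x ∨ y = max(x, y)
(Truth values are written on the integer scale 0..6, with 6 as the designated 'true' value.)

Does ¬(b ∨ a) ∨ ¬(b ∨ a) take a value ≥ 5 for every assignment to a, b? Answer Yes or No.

No

Counterexample: take a = 0, b = 2.
b ∨ a = 2 ∨ 0 = 2
¬(b ∨ a) = ¬2 = 4
b ∨ a = 2 ∨ 0 = 2
¬(b ∨ a) = ¬2 = 4
¬(b ∨ a) ∨ ¬(b ∨ a) = 4 ∨ 4 = 4
This gives 4, which is below 5.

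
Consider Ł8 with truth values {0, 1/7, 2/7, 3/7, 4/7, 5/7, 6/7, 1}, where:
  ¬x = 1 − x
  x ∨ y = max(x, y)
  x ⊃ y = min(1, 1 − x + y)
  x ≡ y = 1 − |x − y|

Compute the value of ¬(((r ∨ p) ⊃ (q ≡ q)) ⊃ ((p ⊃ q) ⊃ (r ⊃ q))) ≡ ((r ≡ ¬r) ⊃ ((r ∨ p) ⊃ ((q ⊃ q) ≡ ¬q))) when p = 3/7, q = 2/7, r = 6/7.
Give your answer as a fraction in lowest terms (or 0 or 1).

r ∨ p = 6/7 ∨ 3/7 = 6/7
q ≡ q = 2/7 ≡ 2/7 = 1
(r ∨ p) ⊃ (q ≡ q) = 6/7 ⊃ 1 = 1
p ⊃ q = 3/7 ⊃ 2/7 = 6/7
r ⊃ q = 6/7 ⊃ 2/7 = 3/7
(p ⊃ q) ⊃ (r ⊃ q) = 6/7 ⊃ 3/7 = 4/7
((r ∨ p) ⊃ (q ≡ q)) ⊃ ((p ⊃ q) ⊃ (r ⊃ q)) = 1 ⊃ 4/7 = 4/7
¬(((r ∨ p) ⊃ (q ≡ q)) ⊃ ((p ⊃ q) ⊃ (r ⊃ q))) = ¬4/7 = 3/7
¬r = ¬6/7 = 1/7
r ≡ ¬r = 6/7 ≡ 1/7 = 2/7
r ∨ p = 6/7 ∨ 3/7 = 6/7
q ⊃ q = 2/7 ⊃ 2/7 = 1
¬q = ¬2/7 = 5/7
(q ⊃ q) ≡ ¬q = 1 ≡ 5/7 = 5/7
(r ∨ p) ⊃ ((q ⊃ q) ≡ ¬q) = 6/7 ⊃ 5/7 = 6/7
(r ≡ ¬r) ⊃ ((r ∨ p) ⊃ ((q ⊃ q) ≡ ¬q)) = 2/7 ⊃ 6/7 = 1
¬(((r ∨ p) ⊃ (q ≡ q)) ⊃ ((p ⊃ q) ⊃ (r ⊃ q))) ≡ ((r ≡ ¬r) ⊃ ((r ∨ p) ⊃ ((q ⊃ q) ≡ ¬q))) = 3/7 ≡ 1 = 3/7

3/7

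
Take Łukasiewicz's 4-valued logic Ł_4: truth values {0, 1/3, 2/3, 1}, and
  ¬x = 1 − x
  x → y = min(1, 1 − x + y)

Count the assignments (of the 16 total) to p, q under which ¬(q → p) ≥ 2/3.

p = 0, q = 0 ↦ 0  <
p = 0, q = 1/3 ↦ 1/3  <
p = 0, q = 2/3 ↦ 2/3  ≥
p = 0, q = 1 ↦ 1  ≥
p = 1/3, q = 0 ↦ 0  <
p = 1/3, q = 1/3 ↦ 0  <
p = 1/3, q = 2/3 ↦ 1/3  <
p = 1/3, q = 1 ↦ 2/3  ≥
p = 2/3, q = 0 ↦ 0  <
p = 2/3, q = 1/3 ↦ 0  <
p = 2/3, q = 2/3 ↦ 0  <
p = 2/3, q = 1 ↦ 1/3  <
p = 1, q = 0 ↦ 0  <
p = 1, q = 1/3 ↦ 0  <
p = 1, q = 2/3 ↦ 0  <
p = 1, q = 1 ↦ 0  <
So 3 of the 16 assignments meet the threshold.

3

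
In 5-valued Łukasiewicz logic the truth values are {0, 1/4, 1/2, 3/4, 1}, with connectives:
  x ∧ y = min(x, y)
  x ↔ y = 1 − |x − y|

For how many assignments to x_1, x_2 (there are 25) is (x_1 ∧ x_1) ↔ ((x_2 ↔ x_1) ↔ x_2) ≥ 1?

19

value 1: 19 assignments (counts)
value 1/2: 5 assignments
value 0: 1 assignment
So 19 of the 25 assignments meet the threshold.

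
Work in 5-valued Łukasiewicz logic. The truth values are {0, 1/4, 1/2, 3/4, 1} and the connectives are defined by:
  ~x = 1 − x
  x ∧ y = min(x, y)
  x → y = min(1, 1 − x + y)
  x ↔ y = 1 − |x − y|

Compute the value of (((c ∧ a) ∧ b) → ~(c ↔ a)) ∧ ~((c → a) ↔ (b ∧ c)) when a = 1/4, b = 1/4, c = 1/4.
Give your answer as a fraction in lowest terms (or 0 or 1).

3/4

c ∧ a = 1/4 ∧ 1/4 = 1/4
(c ∧ a) ∧ b = 1/4 ∧ 1/4 = 1/4
c ↔ a = 1/4 ↔ 1/4 = 1
~(c ↔ a) = ~1 = 0
((c ∧ a) ∧ b) → ~(c ↔ a) = 1/4 → 0 = 3/4
c → a = 1/4 → 1/4 = 1
b ∧ c = 1/4 ∧ 1/4 = 1/4
(c → a) ↔ (b ∧ c) = 1 ↔ 1/4 = 1/4
~((c → a) ↔ (b ∧ c)) = ~1/4 = 3/4
(((c ∧ a) ∧ b) → ~(c ↔ a)) ∧ ~((c → a) ↔ (b ∧ c)) = 3/4 ∧ 3/4 = 3/4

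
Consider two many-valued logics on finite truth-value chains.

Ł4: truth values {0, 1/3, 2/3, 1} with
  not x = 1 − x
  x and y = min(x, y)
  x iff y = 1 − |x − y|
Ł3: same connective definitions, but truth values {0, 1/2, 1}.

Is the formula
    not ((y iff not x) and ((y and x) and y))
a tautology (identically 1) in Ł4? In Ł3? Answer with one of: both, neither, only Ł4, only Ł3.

In Ł4: at x = 1/3, y = 1/3 the value is 2/3 — not a tautology.
In Ł3: at x = 1/2, y = 1/2 the value is 1/2 — not a tautology.

neither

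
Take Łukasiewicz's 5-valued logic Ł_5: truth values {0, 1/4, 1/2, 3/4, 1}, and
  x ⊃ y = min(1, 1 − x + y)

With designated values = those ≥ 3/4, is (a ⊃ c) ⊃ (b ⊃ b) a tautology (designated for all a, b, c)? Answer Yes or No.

At a = 1/4, b = 1/2, c = 1/4, for instance:
a ⊃ c = 1/4 ⊃ 1/4 = 1
b ⊃ b = 1/2 ⊃ 1/2 = 1
(a ⊃ c) ⊃ (b ⊃ b) = 1 ⊃ 1 = 1
and checking the remaining 124 assignments likewise gives ≥ 3/4 in every case.

Yes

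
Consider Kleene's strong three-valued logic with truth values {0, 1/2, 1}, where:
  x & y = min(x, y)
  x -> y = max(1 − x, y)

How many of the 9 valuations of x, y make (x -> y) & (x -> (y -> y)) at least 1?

5

x = 0, y = 0 ↦ 1  ≥
x = 0, y = 1/2 ↦ 1  ≥
x = 0, y = 1 ↦ 1  ≥
x = 1/2, y = 0 ↦ 1/2  <
x = 1/2, y = 1/2 ↦ 1/2  <
x = 1/2, y = 1 ↦ 1  ≥
x = 1, y = 0 ↦ 0  <
x = 1, y = 1/2 ↦ 1/2  <
x = 1, y = 1 ↦ 1  ≥
So 5 of the 9 assignments meet the threshold.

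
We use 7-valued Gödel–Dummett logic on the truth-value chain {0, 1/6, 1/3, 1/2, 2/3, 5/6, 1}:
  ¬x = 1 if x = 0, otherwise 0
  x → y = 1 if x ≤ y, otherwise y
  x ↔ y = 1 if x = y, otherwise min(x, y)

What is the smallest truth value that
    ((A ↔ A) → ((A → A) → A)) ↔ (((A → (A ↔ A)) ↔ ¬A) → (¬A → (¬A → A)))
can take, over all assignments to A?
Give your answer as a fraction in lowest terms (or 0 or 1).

Take A = 1/6:
A ↔ A = 1/6 ↔ 1/6 = 1
A → A = 1/6 → 1/6 = 1
(A → A) → A = 1 → 1/6 = 1/6
(A ↔ A) → ((A → A) → A) = 1 → 1/6 = 1/6
A ↔ A = 1/6 ↔ 1/6 = 1
A → (A ↔ A) = 1/6 → 1 = 1
¬A = ¬1/6 = 0
(A → (A ↔ A)) ↔ ¬A = 1 ↔ 0 = 0
¬A = ¬1/6 = 0
¬A = ¬1/6 = 0
¬A → A = 0 → 1/6 = 1
¬A → (¬A → A) = 0 → 1 = 1
((A → (A ↔ A)) ↔ ¬A) → (¬A → (¬A → A)) = 0 → 1 = 1
((A ↔ A) → ((A → A) → A)) ↔ (((A → (A ↔ A)) ↔ ¬A) → (¬A → (¬A → A))) = 1/6 ↔ 1 = 1/6
No assignment yields a value below 1/6, so this is the minimum.

1/6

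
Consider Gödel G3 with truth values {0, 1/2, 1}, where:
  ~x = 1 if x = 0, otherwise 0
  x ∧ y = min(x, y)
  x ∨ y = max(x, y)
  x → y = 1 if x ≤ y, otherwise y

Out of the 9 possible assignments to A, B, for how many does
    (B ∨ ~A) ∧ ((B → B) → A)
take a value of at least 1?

1

A = 0, B = 0 ↦ 0  <
A = 0, B = 1/2 ↦ 0  <
A = 0, B = 1 ↦ 0  <
A = 1/2, B = 0 ↦ 0  <
A = 1/2, B = 1/2 ↦ 1/2  <
A = 1/2, B = 1 ↦ 1/2  <
A = 1, B = 0 ↦ 0  <
A = 1, B = 1/2 ↦ 1/2  <
A = 1, B = 1 ↦ 1  ≥
So 1 of the 9 assignments meets the threshold.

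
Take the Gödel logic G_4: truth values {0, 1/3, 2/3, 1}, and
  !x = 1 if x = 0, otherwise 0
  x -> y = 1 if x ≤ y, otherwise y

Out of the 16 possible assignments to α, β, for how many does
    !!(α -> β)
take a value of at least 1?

13

α = 0, β = 0 ↦ 1  ≥
α = 0, β = 1/3 ↦ 1  ≥
α = 0, β = 2/3 ↦ 1  ≥
α = 0, β = 1 ↦ 1  ≥
α = 1/3, β = 0 ↦ 0  <
α = 1/3, β = 1/3 ↦ 1  ≥
α = 1/3, β = 2/3 ↦ 1  ≥
α = 1/3, β = 1 ↦ 1  ≥
α = 2/3, β = 0 ↦ 0  <
α = 2/3, β = 1/3 ↦ 1  ≥
α = 2/3, β = 2/3 ↦ 1  ≥
α = 2/3, β = 1 ↦ 1  ≥
α = 1, β = 0 ↦ 0  <
α = 1, β = 1/3 ↦ 1  ≥
α = 1, β = 2/3 ↦ 1  ≥
α = 1, β = 1 ↦ 1  ≥
So 13 of the 16 assignments meet the threshold.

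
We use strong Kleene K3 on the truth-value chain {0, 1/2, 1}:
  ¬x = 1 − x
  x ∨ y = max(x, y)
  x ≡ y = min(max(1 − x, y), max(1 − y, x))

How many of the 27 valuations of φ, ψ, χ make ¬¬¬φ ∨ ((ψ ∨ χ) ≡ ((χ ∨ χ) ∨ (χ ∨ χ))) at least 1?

17

value 1: 17 assignments (counts)
value 1/2: 9 assignments
value 0: 1 assignment
So 17 of the 27 assignments meet the threshold.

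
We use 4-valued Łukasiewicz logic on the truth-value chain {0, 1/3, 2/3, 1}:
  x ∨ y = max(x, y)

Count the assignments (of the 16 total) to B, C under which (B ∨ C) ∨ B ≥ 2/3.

12

B = 0, C = 0 ↦ 0  <
B = 0, C = 1/3 ↦ 1/3  <
B = 0, C = 2/3 ↦ 2/3  ≥
B = 0, C = 1 ↦ 1  ≥
B = 1/3, C = 0 ↦ 1/3  <
B = 1/3, C = 1/3 ↦ 1/3  <
B = 1/3, C = 2/3 ↦ 2/3  ≥
B = 1/3, C = 1 ↦ 1  ≥
B = 2/3, C = 0 ↦ 2/3  ≥
B = 2/3, C = 1/3 ↦ 2/3  ≥
B = 2/3, C = 2/3 ↦ 2/3  ≥
B = 2/3, C = 1 ↦ 1  ≥
B = 1, C = 0 ↦ 1  ≥
B = 1, C = 1/3 ↦ 1  ≥
B = 1, C = 2/3 ↦ 1  ≥
B = 1, C = 1 ↦ 1  ≥
So 12 of the 16 assignments meet the threshold.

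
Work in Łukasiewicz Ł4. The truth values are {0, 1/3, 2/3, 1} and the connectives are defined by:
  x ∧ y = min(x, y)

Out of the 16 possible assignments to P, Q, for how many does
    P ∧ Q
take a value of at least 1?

1

P = 0, Q = 0 ↦ 0  <
P = 0, Q = 1/3 ↦ 0  <
P = 0, Q = 2/3 ↦ 0  <
P = 0, Q = 1 ↦ 0  <
P = 1/3, Q = 0 ↦ 0  <
P = 1/3, Q = 1/3 ↦ 1/3  <
P = 1/3, Q = 2/3 ↦ 1/3  <
P = 1/3, Q = 1 ↦ 1/3  <
P = 2/3, Q = 0 ↦ 0  <
P = 2/3, Q = 1/3 ↦ 1/3  <
P = 2/3, Q = 2/3 ↦ 2/3  <
P = 2/3, Q = 1 ↦ 2/3  <
P = 1, Q = 0 ↦ 0  <
P = 1, Q = 1/3 ↦ 1/3  <
P = 1, Q = 2/3 ↦ 2/3  <
P = 1, Q = 1 ↦ 1  ≥
So 1 of the 16 assignments meets the threshold.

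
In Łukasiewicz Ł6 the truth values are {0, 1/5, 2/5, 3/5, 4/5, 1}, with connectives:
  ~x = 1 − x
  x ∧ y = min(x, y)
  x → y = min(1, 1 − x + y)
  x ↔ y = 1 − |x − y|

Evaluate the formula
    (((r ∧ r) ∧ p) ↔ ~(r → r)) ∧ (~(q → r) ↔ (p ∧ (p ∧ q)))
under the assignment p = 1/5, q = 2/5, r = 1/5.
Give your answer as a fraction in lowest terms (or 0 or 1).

r ∧ r = 1/5 ∧ 1/5 = 1/5
(r ∧ r) ∧ p = 1/5 ∧ 1/5 = 1/5
r → r = 1/5 → 1/5 = 1
~(r → r) = ~1 = 0
((r ∧ r) ∧ p) ↔ ~(r → r) = 1/5 ↔ 0 = 4/5
q → r = 2/5 → 1/5 = 4/5
~(q → r) = ~4/5 = 1/5
p ∧ q = 1/5 ∧ 2/5 = 1/5
p ∧ (p ∧ q) = 1/5 ∧ 1/5 = 1/5
~(q → r) ↔ (p ∧ (p ∧ q)) = 1/5 ↔ 1/5 = 1
(((r ∧ r) ∧ p) ↔ ~(r → r)) ∧ (~(q → r) ↔ (p ∧ (p ∧ q))) = 4/5 ∧ 1 = 4/5

4/5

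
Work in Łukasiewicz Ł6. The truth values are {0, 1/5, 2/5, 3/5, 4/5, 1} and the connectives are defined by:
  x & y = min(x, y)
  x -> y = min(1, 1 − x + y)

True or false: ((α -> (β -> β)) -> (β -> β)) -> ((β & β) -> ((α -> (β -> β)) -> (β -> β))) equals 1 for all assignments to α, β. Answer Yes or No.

Yes

At α = 3/5, β = 2/5, for instance:
β -> β = 2/5 -> 2/5 = 1
α -> (β -> β) = 3/5 -> 1 = 1
β -> β = 2/5 -> 2/5 = 1
(α -> (β -> β)) -> (β -> β) = 1 -> 1 = 1
β & β = 2/5 & 2/5 = 2/5
(β & β) -> ((α -> (β -> β)) -> (β -> β)) = 2/5 -> 1 = 1
((α -> (β -> β)) -> (β -> β)) -> ((β & β) -> ((α -> (β -> β)) -> (β -> β))) = 1 -> 1 = 1
and checking the remaining 35 assignments likewise gives ≥ 1 in every case.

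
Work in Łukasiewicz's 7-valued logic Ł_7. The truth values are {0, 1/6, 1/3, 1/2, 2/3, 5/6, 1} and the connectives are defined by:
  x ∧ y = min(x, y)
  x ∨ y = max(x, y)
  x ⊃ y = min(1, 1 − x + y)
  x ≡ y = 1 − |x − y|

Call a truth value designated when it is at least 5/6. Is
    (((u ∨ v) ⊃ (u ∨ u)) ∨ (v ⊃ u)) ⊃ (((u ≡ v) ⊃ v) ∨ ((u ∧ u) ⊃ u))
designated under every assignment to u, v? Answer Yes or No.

At u = 1/3, v = 0, for instance:
u ∨ v = 1/3 ∨ 0 = 1/3
u ∨ u = 1/3 ∨ 1/3 = 1/3
(u ∨ v) ⊃ (u ∨ u) = 1/3 ⊃ 1/3 = 1
v ⊃ u = 0 ⊃ 1/3 = 1
((u ∨ v) ⊃ (u ∨ u)) ∨ (v ⊃ u) = 1 ∨ 1 = 1
u ≡ v = 1/3 ≡ 0 = 2/3
(u ≡ v) ⊃ v = 2/3 ⊃ 0 = 1/3
u ∧ u = 1/3 ∧ 1/3 = 1/3
(u ∧ u) ⊃ u = 1/3 ⊃ 1/3 = 1
((u ≡ v) ⊃ v) ∨ ((u ∧ u) ⊃ u) = 1/3 ∨ 1 = 1
(((u ∨ v) ⊃ (u ∨ u)) ∨ (v ⊃ u)) ⊃ (((u ≡ v) ⊃ v) ∨ ((u ∧ u) ⊃ u)) = 1 ⊃ 1 = 1
and checking the remaining 48 assignments likewise gives ≥ 5/6 in every case.

Yes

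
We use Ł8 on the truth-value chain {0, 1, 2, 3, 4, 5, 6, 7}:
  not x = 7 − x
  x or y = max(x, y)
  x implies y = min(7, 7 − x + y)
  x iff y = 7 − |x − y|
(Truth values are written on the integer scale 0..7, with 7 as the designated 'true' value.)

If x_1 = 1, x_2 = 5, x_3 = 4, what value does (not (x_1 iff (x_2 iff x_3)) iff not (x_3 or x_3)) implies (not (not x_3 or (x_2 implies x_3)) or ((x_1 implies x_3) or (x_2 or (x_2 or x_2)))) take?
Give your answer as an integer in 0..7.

7

x_2 iff x_3 = 5 iff 4 = 6
x_1 iff (x_2 iff x_3) = 1 iff 6 = 2
not (x_1 iff (x_2 iff x_3)) = not 2 = 5
x_3 or x_3 = 4 or 4 = 4
not (x_3 or x_3) = not 4 = 3
not (x_1 iff (x_2 iff x_3)) iff not (x_3 or x_3) = 5 iff 3 = 5
not x_3 = not 4 = 3
x_2 implies x_3 = 5 implies 4 = 6
not x_3 or (x_2 implies x_3) = 3 or 6 = 6
not (not x_3 or (x_2 implies x_3)) = not 6 = 1
x_1 implies x_3 = 1 implies 4 = 7
x_2 or x_2 = 5 or 5 = 5
x_2 or (x_2 or x_2) = 5 or 5 = 5
(x_1 implies x_3) or (x_2 or (x_2 or x_2)) = 7 or 5 = 7
not (not x_3 or (x_2 implies x_3)) or ((x_1 implies x_3) or (x_2 or (x_2 or x_2))) = 1 or 7 = 7
(not (x_1 iff (x_2 iff x_3)) iff not (x_3 or x_3)) implies (not (not x_3 or (x_2 implies x_3)) or ((x_1 implies x_3) or (x_2 or (x_2 or x_2)))) = 5 implies 7 = 7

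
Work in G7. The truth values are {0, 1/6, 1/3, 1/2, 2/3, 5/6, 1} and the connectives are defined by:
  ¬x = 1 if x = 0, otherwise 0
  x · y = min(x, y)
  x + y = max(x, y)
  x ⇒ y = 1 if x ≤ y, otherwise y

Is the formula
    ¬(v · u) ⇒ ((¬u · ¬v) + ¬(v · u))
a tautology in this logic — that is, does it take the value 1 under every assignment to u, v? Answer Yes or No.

Yes

At u = 2/3, v = 2/3, for instance:
v · u = 2/3 · 2/3 = 2/3
¬(v · u) = ¬2/3 = 0
¬u = ¬2/3 = 0
¬v = ¬2/3 = 0
¬u · ¬v = 0 · 0 = 0
(¬u · ¬v) + ¬(v · u) = 0 + 0 = 0
¬(v · u) ⇒ ((¬u · ¬v) + ¬(v · u)) = 0 ⇒ 0 = 1
and checking the remaining 48 assignments likewise gives ≥ 1 in every case.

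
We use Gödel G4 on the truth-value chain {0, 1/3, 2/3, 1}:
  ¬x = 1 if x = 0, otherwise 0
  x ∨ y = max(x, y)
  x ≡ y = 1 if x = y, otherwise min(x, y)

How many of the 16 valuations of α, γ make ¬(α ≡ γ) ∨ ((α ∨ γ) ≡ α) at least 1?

α = 0, γ = 0 ↦ 1  ≥
α = 0, γ = 1/3 ↦ 1  ≥
α = 0, γ = 2/3 ↦ 1  ≥
α = 0, γ = 1 ↦ 1  ≥
α = 1/3, γ = 0 ↦ 1  ≥
α = 1/3, γ = 1/3 ↦ 1  ≥
α = 1/3, γ = 2/3 ↦ 1/3  <
α = 1/3, γ = 1 ↦ 1/3  <
α = 2/3, γ = 0 ↦ 1  ≥
α = 2/3, γ = 1/3 ↦ 1  ≥
α = 2/3, γ = 2/3 ↦ 1  ≥
α = 2/3, γ = 1 ↦ 2/3  <
α = 1, γ = 0 ↦ 1  ≥
α = 1, γ = 1/3 ↦ 1  ≥
α = 1, γ = 2/3 ↦ 1  ≥
α = 1, γ = 1 ↦ 1  ≥
So 13 of the 16 assignments meet the threshold.

13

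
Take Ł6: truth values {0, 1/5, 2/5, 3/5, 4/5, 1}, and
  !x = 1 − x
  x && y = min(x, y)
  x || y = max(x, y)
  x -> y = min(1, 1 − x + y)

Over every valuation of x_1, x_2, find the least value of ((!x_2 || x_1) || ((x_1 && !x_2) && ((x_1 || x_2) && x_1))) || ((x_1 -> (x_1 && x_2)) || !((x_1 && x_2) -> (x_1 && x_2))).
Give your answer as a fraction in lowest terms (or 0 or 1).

4/5

Take x_1 = 2/5, x_2 = 1/5:
!x_2 = !1/5 = 4/5
!x_2 || x_1 = 4/5 || 2/5 = 4/5
!x_2 = !1/5 = 4/5
x_1 && !x_2 = 2/5 && 4/5 = 2/5
x_1 || x_2 = 2/5 || 1/5 = 2/5
(x_1 || x_2) && x_1 = 2/5 && 2/5 = 2/5
(x_1 && !x_2) && ((x_1 || x_2) && x_1) = 2/5 && 2/5 = 2/5
(!x_2 || x_1) || ((x_1 && !x_2) && ((x_1 || x_2) && x_1)) = 4/5 || 2/5 = 4/5
x_1 && x_2 = 2/5 && 1/5 = 1/5
x_1 -> (x_1 && x_2) = 2/5 -> 1/5 = 4/5
x_1 && x_2 = 2/5 && 1/5 = 1/5
x_1 && x_2 = 2/5 && 1/5 = 1/5
(x_1 && x_2) -> (x_1 && x_2) = 1/5 -> 1/5 = 1
!((x_1 && x_2) -> (x_1 && x_2)) = !1 = 0
(x_1 -> (x_1 && x_2)) || !((x_1 && x_2) -> (x_1 && x_2)) = 4/5 || 0 = 4/5
((!x_2 || x_1) || ((x_1 && !x_2) && ((x_1 || x_2) && x_1))) || ((x_1 -> (x_1 && x_2)) || !((x_1 && x_2) -> (x_1 && x_2))) = 4/5 || 4/5 = 4/5
No assignment yields a value below 4/5, so this is the minimum.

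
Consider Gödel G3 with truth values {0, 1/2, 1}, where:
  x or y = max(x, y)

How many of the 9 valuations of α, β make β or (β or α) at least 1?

5

α = 0, β = 0 ↦ 0  <
α = 0, β = 1/2 ↦ 1/2  <
α = 0, β = 1 ↦ 1  ≥
α = 1/2, β = 0 ↦ 1/2  <
α = 1/2, β = 1/2 ↦ 1/2  <
α = 1/2, β = 1 ↦ 1  ≥
α = 1, β = 0 ↦ 1  ≥
α = 1, β = 1/2 ↦ 1  ≥
α = 1, β = 1 ↦ 1  ≥
So 5 of the 9 assignments meet the threshold.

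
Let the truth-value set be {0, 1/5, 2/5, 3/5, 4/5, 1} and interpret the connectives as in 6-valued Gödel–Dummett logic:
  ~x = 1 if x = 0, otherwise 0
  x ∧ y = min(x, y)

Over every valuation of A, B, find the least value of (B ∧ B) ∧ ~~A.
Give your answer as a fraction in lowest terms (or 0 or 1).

Take A = 0, B = 0:
B ∧ B = 0 ∧ 0 = 0
~A = ~0 = 1
~~A = ~1 = 0
(B ∧ B) ∧ ~~A = 0 ∧ 0 = 0
No assignment yields a value below 0, so this is the minimum.

0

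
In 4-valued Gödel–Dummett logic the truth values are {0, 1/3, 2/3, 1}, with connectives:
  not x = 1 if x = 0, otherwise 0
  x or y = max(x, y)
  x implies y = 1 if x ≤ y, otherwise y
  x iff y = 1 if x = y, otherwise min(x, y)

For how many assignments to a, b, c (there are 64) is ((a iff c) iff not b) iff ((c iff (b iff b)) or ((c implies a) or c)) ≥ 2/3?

value 1: 16 assignments (counts)
value 2/3: 5 assignments (counts)
value 1/3: 7 assignments
value 0: 36 assignments
So 21 of the 64 assignments meet the threshold.

21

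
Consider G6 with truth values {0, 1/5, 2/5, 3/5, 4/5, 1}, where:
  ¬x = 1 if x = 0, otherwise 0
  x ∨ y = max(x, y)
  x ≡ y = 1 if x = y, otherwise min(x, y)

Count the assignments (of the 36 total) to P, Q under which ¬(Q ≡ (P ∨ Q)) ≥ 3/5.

5

value 1: 5 assignments (counts)
value 0: 31 assignments
So 5 of the 36 assignments meet the threshold.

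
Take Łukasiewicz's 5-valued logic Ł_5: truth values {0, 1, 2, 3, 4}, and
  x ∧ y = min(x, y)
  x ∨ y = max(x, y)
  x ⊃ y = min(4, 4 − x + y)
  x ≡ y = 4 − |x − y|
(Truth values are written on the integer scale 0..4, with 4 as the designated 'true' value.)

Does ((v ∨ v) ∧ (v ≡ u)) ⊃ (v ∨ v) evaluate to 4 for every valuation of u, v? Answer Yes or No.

At u = 3, v = 0, for instance:
v ∨ v = 0 ∨ 0 = 0
v ≡ u = 0 ≡ 3 = 1
(v ∨ v) ∧ (v ≡ u) = 0 ∧ 1 = 0
((v ∨ v) ∧ (v ≡ u)) ⊃ (v ∨ v) = 0 ⊃ 0 = 4
and checking the remaining 24 assignments likewise gives ≥ 4 in every case.

Yes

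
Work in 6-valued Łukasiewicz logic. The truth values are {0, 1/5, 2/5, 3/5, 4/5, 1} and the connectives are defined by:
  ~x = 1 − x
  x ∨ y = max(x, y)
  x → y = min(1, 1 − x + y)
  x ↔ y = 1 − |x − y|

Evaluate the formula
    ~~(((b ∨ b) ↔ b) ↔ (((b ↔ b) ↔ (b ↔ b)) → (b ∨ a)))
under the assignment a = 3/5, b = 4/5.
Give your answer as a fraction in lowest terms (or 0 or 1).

4/5

b ∨ b = 4/5 ∨ 4/5 = 4/5
(b ∨ b) ↔ b = 4/5 ↔ 4/5 = 1
b ↔ b = 4/5 ↔ 4/5 = 1
b ↔ b = 4/5 ↔ 4/5 = 1
(b ↔ b) ↔ (b ↔ b) = 1 ↔ 1 = 1
b ∨ a = 4/5 ∨ 3/5 = 4/5
((b ↔ b) ↔ (b ↔ b)) → (b ∨ a) = 1 → 4/5 = 4/5
((b ∨ b) ↔ b) ↔ (((b ↔ b) ↔ (b ↔ b)) → (b ∨ a)) = 1 ↔ 4/5 = 4/5
~(((b ∨ b) ↔ b) ↔ (((b ↔ b) ↔ (b ↔ b)) → (b ∨ a))) = ~4/5 = 1/5
~~(((b ∨ b) ↔ b) ↔ (((b ↔ b) ↔ (b ↔ b)) → (b ∨ a))) = ~1/5 = 4/5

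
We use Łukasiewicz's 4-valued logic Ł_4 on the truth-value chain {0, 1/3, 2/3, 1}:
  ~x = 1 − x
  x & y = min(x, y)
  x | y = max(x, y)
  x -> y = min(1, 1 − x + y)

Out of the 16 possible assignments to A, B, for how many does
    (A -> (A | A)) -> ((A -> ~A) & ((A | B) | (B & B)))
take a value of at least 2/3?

A = 0, B = 0 ↦ 0  <
A = 0, B = 1/3 ↦ 1/3  <
A = 0, B = 2/3 ↦ 2/3  ≥
A = 0, B = 1 ↦ 1  ≥
A = 1/3, B = 0 ↦ 1/3  <
A = 1/3, B = 1/3 ↦ 1/3  <
A = 1/3, B = 2/3 ↦ 2/3  ≥
A = 1/3, B = 1 ↦ 1  ≥
A = 2/3, B = 0 ↦ 2/3  ≥
A = 2/3, B = 1/3 ↦ 2/3  ≥
A = 2/3, B = 2/3 ↦ 2/3  ≥
A = 2/3, B = 1 ↦ 2/3  ≥
A = 1, B = 0 ↦ 0  <
A = 1, B = 1/3 ↦ 0  <
A = 1, B = 2/3 ↦ 0  <
A = 1, B = 1 ↦ 0  <
So 8 of the 16 assignments meet the threshold.

8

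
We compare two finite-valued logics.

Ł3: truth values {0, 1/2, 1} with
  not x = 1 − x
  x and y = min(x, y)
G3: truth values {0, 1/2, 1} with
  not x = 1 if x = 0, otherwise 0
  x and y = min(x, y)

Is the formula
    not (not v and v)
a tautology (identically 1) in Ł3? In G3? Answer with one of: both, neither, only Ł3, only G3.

In Ł3: at v = 1/2 the value is 1/2 — not a tautology.
In G3: every assignment gives 1 — tautology.

only G3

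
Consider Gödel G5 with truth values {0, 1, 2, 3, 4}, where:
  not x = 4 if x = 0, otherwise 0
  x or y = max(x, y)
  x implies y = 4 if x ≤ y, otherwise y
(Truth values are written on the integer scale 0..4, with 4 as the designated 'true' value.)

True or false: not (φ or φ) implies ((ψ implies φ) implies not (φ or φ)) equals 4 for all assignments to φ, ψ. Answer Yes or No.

Yes

At φ = 4, ψ = 3, for instance:
φ or φ = 4 or 4 = 4
not (φ or φ) = not 4 = 0
ψ implies φ = 3 implies 4 = 4
(ψ implies φ) implies not (φ or φ) = 4 implies 0 = 0
not (φ or φ) implies ((ψ implies φ) implies not (φ or φ)) = 0 implies 0 = 4
and checking the remaining 24 assignments likewise gives ≥ 4 in every case.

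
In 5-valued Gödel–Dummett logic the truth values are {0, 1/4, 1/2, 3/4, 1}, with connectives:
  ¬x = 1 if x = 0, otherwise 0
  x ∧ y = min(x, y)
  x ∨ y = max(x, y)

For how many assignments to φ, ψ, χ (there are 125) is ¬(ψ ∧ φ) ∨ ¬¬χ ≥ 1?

value 1: 109 assignments (counts)
value 0: 16 assignments
So 109 of the 125 assignments meet the threshold.

109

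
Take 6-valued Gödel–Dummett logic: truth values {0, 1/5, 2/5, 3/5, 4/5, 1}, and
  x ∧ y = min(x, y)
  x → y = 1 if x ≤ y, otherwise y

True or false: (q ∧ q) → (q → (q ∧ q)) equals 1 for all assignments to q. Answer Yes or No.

Yes

q = 0 ↦ 1
q = 1/5 ↦ 1
q = 2/5 ↦ 1
q = 3/5 ↦ 1
q = 4/5 ↦ 1
q = 1 ↦ 1
Every assignment gives a value ≥ 1.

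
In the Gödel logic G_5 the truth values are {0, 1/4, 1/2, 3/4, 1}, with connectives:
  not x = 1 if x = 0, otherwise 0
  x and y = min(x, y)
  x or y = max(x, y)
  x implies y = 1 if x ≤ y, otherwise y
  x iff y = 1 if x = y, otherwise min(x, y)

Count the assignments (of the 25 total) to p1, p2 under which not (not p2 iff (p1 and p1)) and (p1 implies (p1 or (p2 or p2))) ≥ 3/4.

17

value 1: 17 assignments (counts)
value 0: 8 assignments
So 17 of the 25 assignments meet the threshold.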